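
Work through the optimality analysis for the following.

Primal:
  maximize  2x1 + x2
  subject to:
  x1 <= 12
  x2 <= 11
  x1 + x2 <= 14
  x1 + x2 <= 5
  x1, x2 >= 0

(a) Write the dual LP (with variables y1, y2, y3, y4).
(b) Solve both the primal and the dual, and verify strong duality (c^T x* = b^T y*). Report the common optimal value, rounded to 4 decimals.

The standard primal-dual pair for 'max c^T x s.t. A x <= b, x >= 0' is:
  Dual:  min b^T y  s.t.  A^T y >= c,  y >= 0.

So the dual LP is:
  minimize  12y1 + 11y2 + 14y3 + 5y4
  subject to:
    y1 + y3 + y4 >= 2
    y2 + y3 + y4 >= 1
    y1, y2, y3, y4 >= 0

Solving the primal: x* = (5, 0).
  primal value c^T x* = 10.
Solving the dual: y* = (0, 0, 0, 2).
  dual value b^T y* = 10.
Strong duality: c^T x* = b^T y*. Confirmed.

10


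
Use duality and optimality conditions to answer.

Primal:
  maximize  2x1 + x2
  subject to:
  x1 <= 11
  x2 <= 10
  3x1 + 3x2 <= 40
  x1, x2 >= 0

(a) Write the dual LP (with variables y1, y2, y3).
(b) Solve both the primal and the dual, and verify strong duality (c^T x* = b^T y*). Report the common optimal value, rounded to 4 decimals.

The standard primal-dual pair for 'max c^T x s.t. A x <= b, x >= 0' is:
  Dual:  min b^T y  s.t.  A^T y >= c,  y >= 0.

So the dual LP is:
  minimize  11y1 + 10y2 + 40y3
  subject to:
    y1 + 3y3 >= 2
    y2 + 3y3 >= 1
    y1, y2, y3 >= 0

Solving the primal: x* = (11, 2.3333).
  primal value c^T x* = 24.3333.
Solving the dual: y* = (1, 0, 0.3333).
  dual value b^T y* = 24.3333.
Strong duality: c^T x* = b^T y*. Confirmed.

24.3333


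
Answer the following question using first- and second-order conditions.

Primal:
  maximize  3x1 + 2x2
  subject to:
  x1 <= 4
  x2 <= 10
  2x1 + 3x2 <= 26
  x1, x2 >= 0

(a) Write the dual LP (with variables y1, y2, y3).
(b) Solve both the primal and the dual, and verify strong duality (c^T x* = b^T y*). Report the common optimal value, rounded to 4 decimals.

The standard primal-dual pair for 'max c^T x s.t. A x <= b, x >= 0' is:
  Dual:  min b^T y  s.t.  A^T y >= c,  y >= 0.

So the dual LP is:
  minimize  4y1 + 10y2 + 26y3
  subject to:
    y1 + 2y3 >= 3
    y2 + 3y3 >= 2
    y1, y2, y3 >= 0

Solving the primal: x* = (4, 6).
  primal value c^T x* = 24.
Solving the dual: y* = (1.6667, 0, 0.6667).
  dual value b^T y* = 24.
Strong duality: c^T x* = b^T y*. Confirmed.

24


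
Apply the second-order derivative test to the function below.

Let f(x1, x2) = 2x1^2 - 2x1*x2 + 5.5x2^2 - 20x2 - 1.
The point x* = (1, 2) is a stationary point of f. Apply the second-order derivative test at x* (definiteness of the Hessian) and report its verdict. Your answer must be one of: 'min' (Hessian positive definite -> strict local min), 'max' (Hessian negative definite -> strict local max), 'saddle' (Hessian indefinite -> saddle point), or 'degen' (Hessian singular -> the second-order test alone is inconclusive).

Compute the Hessian H = grad^2 f:
  H = [[4, -2], [-2, 11]]
Verify stationarity: grad f(x*) = H x* + g = (0, 0).
Eigenvalues of H: 3.4689, 11.5311.
Both eigenvalues > 0, so H is positive definite -> x* is a strict local min.

min


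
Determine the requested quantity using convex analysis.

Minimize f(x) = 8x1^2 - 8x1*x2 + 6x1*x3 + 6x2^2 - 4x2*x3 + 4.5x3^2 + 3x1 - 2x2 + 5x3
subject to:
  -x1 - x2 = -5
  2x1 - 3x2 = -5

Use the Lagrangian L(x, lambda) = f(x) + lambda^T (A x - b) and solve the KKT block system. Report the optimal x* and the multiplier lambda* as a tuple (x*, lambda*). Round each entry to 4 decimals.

Form the Lagrangian:
  L(x, lambda) = (1/2) x^T Q x + c^T x + lambda^T (A x - b)
Stationarity (grad_x L = 0): Q x + c + A^T lambda = 0.
Primal feasibility: A x = b.

This gives the KKT block system:
  [ Q   A^T ] [ x     ]   [-c ]
  [ A    0  ] [ lambda ] = [ b ]

Solving the linear system:
  x*      = (2, 3, -0.5556)
  lambda* = (12.6889, 2.5111)
  f(x*)   = 36.6111

x* = (2, 3, -0.5556), lambda* = (12.6889, 2.5111)


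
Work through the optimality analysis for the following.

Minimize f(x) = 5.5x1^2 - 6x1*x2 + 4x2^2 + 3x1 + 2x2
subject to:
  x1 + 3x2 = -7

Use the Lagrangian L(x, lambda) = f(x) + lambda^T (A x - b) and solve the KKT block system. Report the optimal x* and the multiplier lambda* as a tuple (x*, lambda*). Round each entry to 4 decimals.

Form the Lagrangian:
  L(x, lambda) = (1/2) x^T Q x + c^T x + lambda^T (A x - b)
Stationarity (grad_x L = 0): Q x + c + A^T lambda = 0.
Primal feasibility: A x = b.

This gives the KKT block system:
  [ Q   A^T ] [ x     ]   [-c ]
  [ A    0  ] [ lambda ] = [ b ]

Solving the linear system:
  x*      = (-1.4196, -1.8601)
  lambda* = (1.4545)
  f(x*)   = 1.1014

x* = (-1.4196, -1.8601), lambda* = (1.4545)


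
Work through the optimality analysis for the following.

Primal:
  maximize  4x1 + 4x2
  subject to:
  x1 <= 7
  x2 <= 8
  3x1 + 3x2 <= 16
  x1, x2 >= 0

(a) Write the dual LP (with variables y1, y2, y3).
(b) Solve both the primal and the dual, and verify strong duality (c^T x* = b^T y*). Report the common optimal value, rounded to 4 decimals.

The standard primal-dual pair for 'max c^T x s.t. A x <= b, x >= 0' is:
  Dual:  min b^T y  s.t.  A^T y >= c,  y >= 0.

So the dual LP is:
  minimize  7y1 + 8y2 + 16y3
  subject to:
    y1 + 3y3 >= 4
    y2 + 3y3 >= 4
    y1, y2, y3 >= 0

Solving the primal: x* = (5.3333, 0).
  primal value c^T x* = 21.3333.
Solving the dual: y* = (0, 0, 1.3333).
  dual value b^T y* = 21.3333.
Strong duality: c^T x* = b^T y*. Confirmed.

21.3333


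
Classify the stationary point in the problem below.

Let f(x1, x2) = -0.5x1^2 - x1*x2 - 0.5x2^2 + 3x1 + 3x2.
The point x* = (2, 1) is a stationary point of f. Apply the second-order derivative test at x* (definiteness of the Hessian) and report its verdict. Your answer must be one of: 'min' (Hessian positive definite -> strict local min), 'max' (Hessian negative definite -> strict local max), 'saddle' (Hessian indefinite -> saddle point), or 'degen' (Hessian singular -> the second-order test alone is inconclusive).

Compute the Hessian H = grad^2 f:
  H = [[-1, -1], [-1, -1]]
Verify stationarity: grad f(x*) = H x* + g = (0, 0).
Eigenvalues of H: -2, 0.
H has a zero eigenvalue (singular; negative semidefinite but not definite), so H is neither positive definite, negative definite, nor indefinite. The second-order test alone is inconclusive -> degen.
(Indeed, f is constant along the null direction of H through x*, so x* is not a strict local extremum.)

degen


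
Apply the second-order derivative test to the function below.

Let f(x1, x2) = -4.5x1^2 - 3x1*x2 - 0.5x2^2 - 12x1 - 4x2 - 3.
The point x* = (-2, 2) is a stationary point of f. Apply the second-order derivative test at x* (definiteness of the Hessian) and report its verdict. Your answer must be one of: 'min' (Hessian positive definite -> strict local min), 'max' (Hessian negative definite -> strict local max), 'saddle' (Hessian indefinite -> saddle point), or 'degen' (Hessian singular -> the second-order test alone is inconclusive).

Compute the Hessian H = grad^2 f:
  H = [[-9, -3], [-3, -1]]
Verify stationarity: grad f(x*) = H x* + g = (0, 0).
Eigenvalues of H: -10, 0.
H has a zero eigenvalue (singular; negative semidefinite but not definite), so H is neither positive definite, negative definite, nor indefinite. The second-order test alone is inconclusive -> degen.
(Indeed, f is constant along the null direction of H through x*, so x* is not a strict local extremum.)

degen


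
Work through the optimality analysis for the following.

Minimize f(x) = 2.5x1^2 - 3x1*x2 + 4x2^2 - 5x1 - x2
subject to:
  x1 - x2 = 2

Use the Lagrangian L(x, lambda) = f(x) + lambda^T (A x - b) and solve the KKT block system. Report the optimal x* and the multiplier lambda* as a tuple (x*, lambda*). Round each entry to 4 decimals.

Form the Lagrangian:
  L(x, lambda) = (1/2) x^T Q x + c^T x + lambda^T (A x - b)
Stationarity (grad_x L = 0): Q x + c + A^T lambda = 0.
Primal feasibility: A x = b.

This gives the KKT block system:
  [ Q   A^T ] [ x     ]   [-c ]
  [ A    0  ] [ lambda ] = [ b ]

Solving the linear system:
  x*      = (2.2857, 0.2857)
  lambda* = (-5.5714)
  f(x*)   = -0.2857

x* = (2.2857, 0.2857), lambda* = (-5.5714)


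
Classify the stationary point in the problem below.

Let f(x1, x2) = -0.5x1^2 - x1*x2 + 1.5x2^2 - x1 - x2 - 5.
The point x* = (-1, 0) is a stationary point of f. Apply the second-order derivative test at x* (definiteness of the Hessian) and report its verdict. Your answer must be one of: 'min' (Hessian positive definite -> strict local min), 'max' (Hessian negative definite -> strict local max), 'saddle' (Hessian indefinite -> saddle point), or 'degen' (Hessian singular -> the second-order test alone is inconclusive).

Compute the Hessian H = grad^2 f:
  H = [[-1, -1], [-1, 3]]
Verify stationarity: grad f(x*) = H x* + g = (0, 0).
Eigenvalues of H: -1.2361, 3.2361.
Eigenvalues have mixed signs, so H is indefinite -> x* is a saddle point.

saddle


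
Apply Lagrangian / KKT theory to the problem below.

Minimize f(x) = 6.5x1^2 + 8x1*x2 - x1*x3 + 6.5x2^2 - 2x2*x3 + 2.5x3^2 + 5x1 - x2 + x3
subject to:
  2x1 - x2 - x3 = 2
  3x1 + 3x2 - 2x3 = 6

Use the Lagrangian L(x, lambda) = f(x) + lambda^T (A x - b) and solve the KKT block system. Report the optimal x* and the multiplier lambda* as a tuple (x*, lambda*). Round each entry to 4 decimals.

Form the Lagrangian:
  L(x, lambda) = (1/2) x^T Q x + c^T x + lambda^T (A x - b)
Stationarity (grad_x L = 0): Q x + c + A^T lambda = 0.
Primal feasibility: A x = b.

This gives the KKT block system:
  [ Q   A^T ] [ x     ]   [-c ]
  [ A    0  ] [ lambda ] = [ b ]

Solving the linear system:
  x*      = (0.3171, 0.4634, -1.8293)
  lambda* = (-1.1463, -4.122)
  f(x*)   = 13.1585

x* = (0.3171, 0.4634, -1.8293), lambda* = (-1.1463, -4.122)


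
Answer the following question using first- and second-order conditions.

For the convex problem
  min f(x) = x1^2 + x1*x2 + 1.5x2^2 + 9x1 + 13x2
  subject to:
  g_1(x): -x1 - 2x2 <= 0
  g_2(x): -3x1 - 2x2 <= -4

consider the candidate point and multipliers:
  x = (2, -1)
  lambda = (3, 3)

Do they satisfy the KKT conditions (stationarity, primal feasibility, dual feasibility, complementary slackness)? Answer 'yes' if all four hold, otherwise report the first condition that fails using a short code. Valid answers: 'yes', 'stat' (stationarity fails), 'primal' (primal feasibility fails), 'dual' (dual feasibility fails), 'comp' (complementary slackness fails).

Gradient of f: grad f(x) = Q x + c = (12, 12)
Constraint values g_i(x) = a_i^T x - b_i:
  g_1((2, -1)) = 0
  g_2((2, -1)) = 0
Stationarity residual: grad f(x) + sum_i lambda_i a_i = (0, 0)
  -> stationarity OK
Primal feasibility (all g_i <= 0): OK
Dual feasibility (all lambda_i >= 0): OK
Complementary slackness (lambda_i * g_i(x) = 0 for all i): OK

Verdict: yes, KKT holds.

yes


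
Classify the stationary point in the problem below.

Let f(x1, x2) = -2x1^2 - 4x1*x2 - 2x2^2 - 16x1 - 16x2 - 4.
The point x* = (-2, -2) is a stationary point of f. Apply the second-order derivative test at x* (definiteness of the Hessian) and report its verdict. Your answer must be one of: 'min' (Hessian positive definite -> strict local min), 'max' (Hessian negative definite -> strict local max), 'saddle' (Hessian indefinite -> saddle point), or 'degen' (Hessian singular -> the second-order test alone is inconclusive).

Compute the Hessian H = grad^2 f:
  H = [[-4, -4], [-4, -4]]
Verify stationarity: grad f(x*) = H x* + g = (0, 0).
Eigenvalues of H: -8, 0.
H has a zero eigenvalue (singular; negative semidefinite but not definite), so H is neither positive definite, negative definite, nor indefinite. The second-order test alone is inconclusive -> degen.
(Indeed, f is constant along the null direction of H through x*, so x* is not a strict local extremum.)

degen


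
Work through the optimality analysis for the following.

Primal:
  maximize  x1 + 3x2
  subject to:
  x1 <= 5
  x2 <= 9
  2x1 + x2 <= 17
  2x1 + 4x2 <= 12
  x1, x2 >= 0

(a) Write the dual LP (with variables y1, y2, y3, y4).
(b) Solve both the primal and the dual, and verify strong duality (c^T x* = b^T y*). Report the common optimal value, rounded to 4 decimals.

The standard primal-dual pair for 'max c^T x s.t. A x <= b, x >= 0' is:
  Dual:  min b^T y  s.t.  A^T y >= c,  y >= 0.

So the dual LP is:
  minimize  5y1 + 9y2 + 17y3 + 12y4
  subject to:
    y1 + 2y3 + 2y4 >= 1
    y2 + y3 + 4y4 >= 3
    y1, y2, y3, y4 >= 0

Solving the primal: x* = (0, 3).
  primal value c^T x* = 9.
Solving the dual: y* = (0, 0, 0, 0.75).
  dual value b^T y* = 9.
Strong duality: c^T x* = b^T y*. Confirmed.

9


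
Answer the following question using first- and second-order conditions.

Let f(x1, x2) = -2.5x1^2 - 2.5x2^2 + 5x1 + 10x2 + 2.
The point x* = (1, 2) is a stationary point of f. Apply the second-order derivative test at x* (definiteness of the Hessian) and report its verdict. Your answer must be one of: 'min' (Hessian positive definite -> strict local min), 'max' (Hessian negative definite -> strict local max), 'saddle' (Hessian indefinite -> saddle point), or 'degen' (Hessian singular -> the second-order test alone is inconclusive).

Compute the Hessian H = grad^2 f:
  H = [[-5, 0], [0, -5]]
Verify stationarity: grad f(x*) = H x* + g = (0, 0).
Eigenvalues of H: -5, -5.
Both eigenvalues < 0, so H is negative definite -> x* is a strict local max.

max


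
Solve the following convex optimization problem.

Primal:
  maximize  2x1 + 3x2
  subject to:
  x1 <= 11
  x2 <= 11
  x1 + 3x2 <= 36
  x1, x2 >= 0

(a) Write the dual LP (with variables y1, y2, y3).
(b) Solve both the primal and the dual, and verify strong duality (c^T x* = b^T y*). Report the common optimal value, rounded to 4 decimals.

The standard primal-dual pair for 'max c^T x s.t. A x <= b, x >= 0' is:
  Dual:  min b^T y  s.t.  A^T y >= c,  y >= 0.

So the dual LP is:
  minimize  11y1 + 11y2 + 36y3
  subject to:
    y1 + y3 >= 2
    y2 + 3y3 >= 3
    y1, y2, y3 >= 0

Solving the primal: x* = (11, 8.3333).
  primal value c^T x* = 47.
Solving the dual: y* = (1, 0, 1).
  dual value b^T y* = 47.
Strong duality: c^T x* = b^T y*. Confirmed.

47


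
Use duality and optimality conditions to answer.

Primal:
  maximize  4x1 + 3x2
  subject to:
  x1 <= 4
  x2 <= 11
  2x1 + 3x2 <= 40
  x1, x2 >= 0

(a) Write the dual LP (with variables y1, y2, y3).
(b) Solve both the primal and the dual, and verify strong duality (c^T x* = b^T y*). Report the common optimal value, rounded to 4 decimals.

The standard primal-dual pair for 'max c^T x s.t. A x <= b, x >= 0' is:
  Dual:  min b^T y  s.t.  A^T y >= c,  y >= 0.

So the dual LP is:
  minimize  4y1 + 11y2 + 40y3
  subject to:
    y1 + 2y3 >= 4
    y2 + 3y3 >= 3
    y1, y2, y3 >= 0

Solving the primal: x* = (4, 10.6667).
  primal value c^T x* = 48.
Solving the dual: y* = (2, 0, 1).
  dual value b^T y* = 48.
Strong duality: c^T x* = b^T y*. Confirmed.

48


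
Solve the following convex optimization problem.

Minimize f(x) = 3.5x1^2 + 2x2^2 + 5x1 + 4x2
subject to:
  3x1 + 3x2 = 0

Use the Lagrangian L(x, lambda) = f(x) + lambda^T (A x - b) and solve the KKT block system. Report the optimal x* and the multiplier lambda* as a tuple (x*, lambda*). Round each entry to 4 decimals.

Form the Lagrangian:
  L(x, lambda) = (1/2) x^T Q x + c^T x + lambda^T (A x - b)
Stationarity (grad_x L = 0): Q x + c + A^T lambda = 0.
Primal feasibility: A x = b.

This gives the KKT block system:
  [ Q   A^T ] [ x     ]   [-c ]
  [ A    0  ] [ lambda ] = [ b ]

Solving the linear system:
  x*      = (-0.0909, 0.0909)
  lambda* = (-1.4545)
  f(x*)   = -0.0455

x* = (-0.0909, 0.0909), lambda* = (-1.4545)


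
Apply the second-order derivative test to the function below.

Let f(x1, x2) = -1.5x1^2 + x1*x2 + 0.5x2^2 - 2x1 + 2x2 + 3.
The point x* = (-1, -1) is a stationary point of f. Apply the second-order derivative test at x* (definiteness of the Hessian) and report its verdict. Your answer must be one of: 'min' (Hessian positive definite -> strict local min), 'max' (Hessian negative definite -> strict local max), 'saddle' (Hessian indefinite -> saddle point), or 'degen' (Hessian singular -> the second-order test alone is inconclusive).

Compute the Hessian H = grad^2 f:
  H = [[-3, 1], [1, 1]]
Verify stationarity: grad f(x*) = H x* + g = (0, 0).
Eigenvalues of H: -3.2361, 1.2361.
Eigenvalues have mixed signs, so H is indefinite -> x* is a saddle point.

saddle


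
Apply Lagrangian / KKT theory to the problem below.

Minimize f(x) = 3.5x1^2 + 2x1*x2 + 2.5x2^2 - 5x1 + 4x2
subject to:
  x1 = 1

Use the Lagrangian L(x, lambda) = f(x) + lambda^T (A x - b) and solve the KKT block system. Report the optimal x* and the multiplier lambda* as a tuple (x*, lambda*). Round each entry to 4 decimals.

Form the Lagrangian:
  L(x, lambda) = (1/2) x^T Q x + c^T x + lambda^T (A x - b)
Stationarity (grad_x L = 0): Q x + c + A^T lambda = 0.
Primal feasibility: A x = b.

This gives the KKT block system:
  [ Q   A^T ] [ x     ]   [-c ]
  [ A    0  ] [ lambda ] = [ b ]

Solving the linear system:
  x*      = (1, -1.2)
  lambda* = (0.4)
  f(x*)   = -5.1

x* = (1, -1.2), lambda* = (0.4)


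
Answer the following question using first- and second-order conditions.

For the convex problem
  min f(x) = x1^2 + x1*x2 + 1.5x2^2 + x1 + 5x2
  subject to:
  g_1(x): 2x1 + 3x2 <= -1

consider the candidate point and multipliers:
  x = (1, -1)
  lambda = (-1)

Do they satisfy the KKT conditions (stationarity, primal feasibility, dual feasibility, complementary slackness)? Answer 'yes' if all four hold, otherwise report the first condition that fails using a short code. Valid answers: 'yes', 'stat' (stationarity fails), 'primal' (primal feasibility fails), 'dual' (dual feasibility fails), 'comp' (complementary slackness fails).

Gradient of f: grad f(x) = Q x + c = (2, 3)
Constraint values g_i(x) = a_i^T x - b_i:
  g_1((1, -1)) = 0
Stationarity residual: grad f(x) + sum_i lambda_i a_i = (0, 0)
  -> stationarity OK
Primal feasibility (all g_i <= 0): OK
Dual feasibility (all lambda_i >= 0): FAILS
Complementary slackness (lambda_i * g_i(x) = 0 for all i): OK

Verdict: the first failing condition is dual_feasibility -> dual.

dual


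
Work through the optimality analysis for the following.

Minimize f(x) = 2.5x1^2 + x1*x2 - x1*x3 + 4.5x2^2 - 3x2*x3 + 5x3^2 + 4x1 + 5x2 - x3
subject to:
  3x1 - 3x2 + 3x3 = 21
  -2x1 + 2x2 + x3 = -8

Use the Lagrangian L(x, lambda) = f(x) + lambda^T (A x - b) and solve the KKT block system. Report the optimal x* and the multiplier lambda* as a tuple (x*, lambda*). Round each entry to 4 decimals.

Form the Lagrangian:
  L(x, lambda) = (1/2) x^T Q x + c^T x + lambda^T (A x - b)
Stationarity (grad_x L = 0): Q x + c + A^T lambda = 0.
Primal feasibility: A x = b.

This gives the KKT block system:
  [ Q   A^T ] [ x     ]   [-c ]
  [ A    0  ] [ lambda ] = [ b ]

Solving the linear system:
  x*      = (3.0625, -1.9375, 2)
  lambda* = (-6.5417, -2.125)
  f(x*)   = 60.4687

x* = (3.0625, -1.9375, 2), lambda* = (-6.5417, -2.125)


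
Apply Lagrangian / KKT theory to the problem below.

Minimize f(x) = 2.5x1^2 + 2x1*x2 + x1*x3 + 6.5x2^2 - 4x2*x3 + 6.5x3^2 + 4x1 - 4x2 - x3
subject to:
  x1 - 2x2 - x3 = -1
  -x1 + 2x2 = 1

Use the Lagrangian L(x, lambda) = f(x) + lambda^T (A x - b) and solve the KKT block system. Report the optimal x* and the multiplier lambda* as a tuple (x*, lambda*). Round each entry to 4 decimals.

Form the Lagrangian:
  L(x, lambda) = (1/2) x^T Q x + c^T x + lambda^T (A x - b)
Stationarity (grad_x L = 0): Q x + c + A^T lambda = 0.
Primal feasibility: A x = b.

This gives the KKT block system:
  [ Q   A^T ] [ x     ]   [-c ]
  [ A    0  ] [ lambda ] = [ b ]

Solving the linear system:
  x*      = (-0.6098, 0.1951, 0)
  lambda* = (-2.3902, -1.0488)
  f(x*)   = -2.2805

x* = (-0.6098, 0.1951, 0), lambda* = (-2.3902, -1.0488)


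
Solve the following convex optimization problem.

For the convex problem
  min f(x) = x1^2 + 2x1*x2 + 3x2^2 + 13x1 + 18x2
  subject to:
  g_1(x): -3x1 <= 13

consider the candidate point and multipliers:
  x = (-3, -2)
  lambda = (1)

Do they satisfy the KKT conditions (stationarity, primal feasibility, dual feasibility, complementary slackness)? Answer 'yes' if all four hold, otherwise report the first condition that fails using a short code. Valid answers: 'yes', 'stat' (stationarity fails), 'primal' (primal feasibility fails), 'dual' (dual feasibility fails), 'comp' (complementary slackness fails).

Gradient of f: grad f(x) = Q x + c = (3, 0)
Constraint values g_i(x) = a_i^T x - b_i:
  g_1((-3, -2)) = -4
Stationarity residual: grad f(x) + sum_i lambda_i a_i = (0, 0)
  -> stationarity OK
Primal feasibility (all g_i <= 0): OK
Dual feasibility (all lambda_i >= 0): OK
Complementary slackness (lambda_i * g_i(x) = 0 for all i): FAILS

Verdict: the first failing condition is complementary_slackness -> comp.

comp


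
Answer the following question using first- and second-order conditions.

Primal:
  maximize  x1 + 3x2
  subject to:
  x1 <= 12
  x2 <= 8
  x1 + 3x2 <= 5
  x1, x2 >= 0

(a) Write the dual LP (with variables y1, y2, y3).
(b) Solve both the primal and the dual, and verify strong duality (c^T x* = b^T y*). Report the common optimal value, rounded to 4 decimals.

The standard primal-dual pair for 'max c^T x s.t. A x <= b, x >= 0' is:
  Dual:  min b^T y  s.t.  A^T y >= c,  y >= 0.

So the dual LP is:
  minimize  12y1 + 8y2 + 5y3
  subject to:
    y1 + y3 >= 1
    y2 + 3y3 >= 3
    y1, y2, y3 >= 0

Solving the primal: x* = (5, 0).
  primal value c^T x* = 5.
Solving the dual: y* = (0, 0, 1).
  dual value b^T y* = 5.
Strong duality: c^T x* = b^T y*. Confirmed.

5


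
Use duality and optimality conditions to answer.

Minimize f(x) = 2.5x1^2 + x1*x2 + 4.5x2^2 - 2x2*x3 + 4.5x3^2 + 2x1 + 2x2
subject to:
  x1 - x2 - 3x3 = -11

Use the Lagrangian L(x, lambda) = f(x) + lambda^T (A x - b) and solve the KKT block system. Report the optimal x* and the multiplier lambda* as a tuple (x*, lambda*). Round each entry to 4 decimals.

Form the Lagrangian:
  L(x, lambda) = (1/2) x^T Q x + c^T x + lambda^T (A x - b)
Stationarity (grad_x L = 0): Q x + c + A^T lambda = 0.
Primal feasibility: A x = b.

This gives the KKT block system:
  [ Q   A^T ] [ x     ]   [-c ]
  [ A    0  ] [ lambda ] = [ b ]

Solving the linear system:
  x*      = (-2.0197, 1.3224, 2.5526)
  lambda* = (6.7763)
  f(x*)   = 36.5724

x* = (-2.0197, 1.3224, 2.5526), lambda* = (6.7763)


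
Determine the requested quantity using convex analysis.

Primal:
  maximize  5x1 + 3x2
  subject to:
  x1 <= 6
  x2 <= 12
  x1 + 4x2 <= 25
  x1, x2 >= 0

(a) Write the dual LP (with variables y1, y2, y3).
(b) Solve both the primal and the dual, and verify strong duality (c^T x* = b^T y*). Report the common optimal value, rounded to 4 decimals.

The standard primal-dual pair for 'max c^T x s.t. A x <= b, x >= 0' is:
  Dual:  min b^T y  s.t.  A^T y >= c,  y >= 0.

So the dual LP is:
  minimize  6y1 + 12y2 + 25y3
  subject to:
    y1 + y3 >= 5
    y2 + 4y3 >= 3
    y1, y2, y3 >= 0

Solving the primal: x* = (6, 4.75).
  primal value c^T x* = 44.25.
Solving the dual: y* = (4.25, 0, 0.75).
  dual value b^T y* = 44.25.
Strong duality: c^T x* = b^T y*. Confirmed.

44.25


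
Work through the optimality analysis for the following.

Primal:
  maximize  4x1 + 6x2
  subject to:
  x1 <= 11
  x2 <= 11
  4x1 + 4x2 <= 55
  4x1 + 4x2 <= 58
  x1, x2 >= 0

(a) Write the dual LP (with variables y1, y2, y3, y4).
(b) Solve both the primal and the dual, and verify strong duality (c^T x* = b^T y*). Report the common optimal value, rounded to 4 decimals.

The standard primal-dual pair for 'max c^T x s.t. A x <= b, x >= 0' is:
  Dual:  min b^T y  s.t.  A^T y >= c,  y >= 0.

So the dual LP is:
  minimize  11y1 + 11y2 + 55y3 + 58y4
  subject to:
    y1 + 4y3 + 4y4 >= 4
    y2 + 4y3 + 4y4 >= 6
    y1, y2, y3, y4 >= 0

Solving the primal: x* = (2.75, 11).
  primal value c^T x* = 77.
Solving the dual: y* = (0, 2, 1, 0).
  dual value b^T y* = 77.
Strong duality: c^T x* = b^T y*. Confirmed.

77


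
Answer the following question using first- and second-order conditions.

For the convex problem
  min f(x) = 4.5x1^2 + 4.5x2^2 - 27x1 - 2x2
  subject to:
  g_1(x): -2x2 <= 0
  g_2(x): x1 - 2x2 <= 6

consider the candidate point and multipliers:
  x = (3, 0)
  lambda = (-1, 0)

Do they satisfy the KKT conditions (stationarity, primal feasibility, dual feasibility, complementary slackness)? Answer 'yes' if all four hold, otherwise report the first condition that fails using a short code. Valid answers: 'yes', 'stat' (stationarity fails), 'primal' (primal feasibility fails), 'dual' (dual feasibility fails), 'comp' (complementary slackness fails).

Gradient of f: grad f(x) = Q x + c = (0, -2)
Constraint values g_i(x) = a_i^T x - b_i:
  g_1((3, 0)) = 0
  g_2((3, 0)) = -3
Stationarity residual: grad f(x) + sum_i lambda_i a_i = (0, 0)
  -> stationarity OK
Primal feasibility (all g_i <= 0): OK
Dual feasibility (all lambda_i >= 0): FAILS
Complementary slackness (lambda_i * g_i(x) = 0 for all i): OK

Verdict: the first failing condition is dual_feasibility -> dual.

dual


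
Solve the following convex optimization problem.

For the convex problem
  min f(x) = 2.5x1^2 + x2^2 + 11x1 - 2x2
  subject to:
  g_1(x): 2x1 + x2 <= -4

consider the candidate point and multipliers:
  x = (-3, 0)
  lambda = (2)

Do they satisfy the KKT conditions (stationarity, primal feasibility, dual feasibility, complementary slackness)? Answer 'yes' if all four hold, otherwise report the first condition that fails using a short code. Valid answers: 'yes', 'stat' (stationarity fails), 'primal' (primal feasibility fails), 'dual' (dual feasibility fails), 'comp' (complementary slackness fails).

Gradient of f: grad f(x) = Q x + c = (-4, -2)
Constraint values g_i(x) = a_i^T x - b_i:
  g_1((-3, 0)) = -2
Stationarity residual: grad f(x) + sum_i lambda_i a_i = (0, 0)
  -> stationarity OK
Primal feasibility (all g_i <= 0): OK
Dual feasibility (all lambda_i >= 0): OK
Complementary slackness (lambda_i * g_i(x) = 0 for all i): FAILS

Verdict: the first failing condition is complementary_slackness -> comp.

comp


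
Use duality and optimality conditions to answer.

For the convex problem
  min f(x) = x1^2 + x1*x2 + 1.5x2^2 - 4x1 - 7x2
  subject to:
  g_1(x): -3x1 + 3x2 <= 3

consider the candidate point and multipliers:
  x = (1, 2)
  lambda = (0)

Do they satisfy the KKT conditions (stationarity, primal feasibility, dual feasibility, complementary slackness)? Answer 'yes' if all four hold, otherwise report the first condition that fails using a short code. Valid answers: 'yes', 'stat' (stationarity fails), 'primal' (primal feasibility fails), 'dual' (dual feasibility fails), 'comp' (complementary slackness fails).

Gradient of f: grad f(x) = Q x + c = (0, 0)
Constraint values g_i(x) = a_i^T x - b_i:
  g_1((1, 2)) = 0
Stationarity residual: grad f(x) + sum_i lambda_i a_i = (0, 0)
  -> stationarity OK
Primal feasibility (all g_i <= 0): OK
Dual feasibility (all lambda_i >= 0): OK
Complementary slackness (lambda_i * g_i(x) = 0 for all i): OK

Verdict: yes, KKT holds.

yes


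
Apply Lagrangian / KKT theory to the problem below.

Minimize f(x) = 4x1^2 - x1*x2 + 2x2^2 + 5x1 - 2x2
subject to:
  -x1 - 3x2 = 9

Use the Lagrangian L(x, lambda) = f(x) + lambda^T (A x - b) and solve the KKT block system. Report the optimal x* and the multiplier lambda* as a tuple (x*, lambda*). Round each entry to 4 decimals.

Form the Lagrangian:
  L(x, lambda) = (1/2) x^T Q x + c^T x + lambda^T (A x - b)
Stationarity (grad_x L = 0): Q x + c + A^T lambda = 0.
Primal feasibility: A x = b.

This gives the KKT block system:
  [ Q   A^T ] [ x     ]   [-c ]
  [ A    0  ] [ lambda ] = [ b ]

Solving the linear system:
  x*      = (-1.3902, -2.5366)
  lambda* = (-3.5854)
  f(x*)   = 15.1951

x* = (-1.3902, -2.5366), lambda* = (-3.5854)


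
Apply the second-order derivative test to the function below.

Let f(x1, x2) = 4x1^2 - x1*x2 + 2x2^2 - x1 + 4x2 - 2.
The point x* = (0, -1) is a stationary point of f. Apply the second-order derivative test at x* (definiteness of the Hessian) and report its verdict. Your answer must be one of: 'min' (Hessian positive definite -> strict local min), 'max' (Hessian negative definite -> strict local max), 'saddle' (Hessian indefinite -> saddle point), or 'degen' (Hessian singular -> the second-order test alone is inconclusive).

Compute the Hessian H = grad^2 f:
  H = [[8, -1], [-1, 4]]
Verify stationarity: grad f(x*) = H x* + g = (0, 0).
Eigenvalues of H: 3.7639, 8.2361.
Both eigenvalues > 0, so H is positive definite -> x* is a strict local min.

min


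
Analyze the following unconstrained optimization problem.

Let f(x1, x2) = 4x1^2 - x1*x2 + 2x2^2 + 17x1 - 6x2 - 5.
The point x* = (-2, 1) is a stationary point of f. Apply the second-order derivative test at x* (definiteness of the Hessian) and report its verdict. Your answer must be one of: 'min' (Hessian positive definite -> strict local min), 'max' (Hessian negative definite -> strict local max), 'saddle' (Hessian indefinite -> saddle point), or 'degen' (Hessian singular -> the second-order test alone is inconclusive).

Compute the Hessian H = grad^2 f:
  H = [[8, -1], [-1, 4]]
Verify stationarity: grad f(x*) = H x* + g = (0, 0).
Eigenvalues of H: 3.7639, 8.2361.
Both eigenvalues > 0, so H is positive definite -> x* is a strict local min.

min


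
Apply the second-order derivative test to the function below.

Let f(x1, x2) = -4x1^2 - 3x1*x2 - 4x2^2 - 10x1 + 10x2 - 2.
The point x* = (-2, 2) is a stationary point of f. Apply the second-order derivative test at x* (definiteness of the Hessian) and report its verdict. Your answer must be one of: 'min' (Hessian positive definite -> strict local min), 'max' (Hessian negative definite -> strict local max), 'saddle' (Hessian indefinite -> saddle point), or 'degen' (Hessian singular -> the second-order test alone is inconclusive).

Compute the Hessian H = grad^2 f:
  H = [[-8, -3], [-3, -8]]
Verify stationarity: grad f(x*) = H x* + g = (0, 0).
Eigenvalues of H: -11, -5.
Both eigenvalues < 0, so H is negative definite -> x* is a strict local max.

max


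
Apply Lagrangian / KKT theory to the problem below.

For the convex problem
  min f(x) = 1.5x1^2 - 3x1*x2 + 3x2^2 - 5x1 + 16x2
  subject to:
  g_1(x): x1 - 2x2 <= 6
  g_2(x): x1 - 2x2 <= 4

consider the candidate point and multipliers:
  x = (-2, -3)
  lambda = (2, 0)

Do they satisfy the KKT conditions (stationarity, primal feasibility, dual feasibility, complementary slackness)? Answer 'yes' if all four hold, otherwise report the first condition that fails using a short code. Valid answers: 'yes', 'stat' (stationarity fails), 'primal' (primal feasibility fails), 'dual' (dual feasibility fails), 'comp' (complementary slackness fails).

Gradient of f: grad f(x) = Q x + c = (-2, 4)
Constraint values g_i(x) = a_i^T x - b_i:
  g_1((-2, -3)) = -2
  g_2((-2, -3)) = 0
Stationarity residual: grad f(x) + sum_i lambda_i a_i = (0, 0)
  -> stationarity OK
Primal feasibility (all g_i <= 0): OK
Dual feasibility (all lambda_i >= 0): OK
Complementary slackness (lambda_i * g_i(x) = 0 for all i): FAILS

Verdict: the first failing condition is complementary_slackness -> comp.

comp


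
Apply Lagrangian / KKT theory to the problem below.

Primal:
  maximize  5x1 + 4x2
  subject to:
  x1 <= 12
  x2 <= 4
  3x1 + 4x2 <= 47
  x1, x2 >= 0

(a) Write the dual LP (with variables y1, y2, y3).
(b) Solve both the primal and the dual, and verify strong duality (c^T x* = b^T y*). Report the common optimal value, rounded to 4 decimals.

The standard primal-dual pair for 'max c^T x s.t. A x <= b, x >= 0' is:
  Dual:  min b^T y  s.t.  A^T y >= c,  y >= 0.

So the dual LP is:
  minimize  12y1 + 4y2 + 47y3
  subject to:
    y1 + 3y3 >= 5
    y2 + 4y3 >= 4
    y1, y2, y3 >= 0

Solving the primal: x* = (12, 2.75).
  primal value c^T x* = 71.
Solving the dual: y* = (2, 0, 1).
  dual value b^T y* = 71.
Strong duality: c^T x* = b^T y*. Confirmed.

71


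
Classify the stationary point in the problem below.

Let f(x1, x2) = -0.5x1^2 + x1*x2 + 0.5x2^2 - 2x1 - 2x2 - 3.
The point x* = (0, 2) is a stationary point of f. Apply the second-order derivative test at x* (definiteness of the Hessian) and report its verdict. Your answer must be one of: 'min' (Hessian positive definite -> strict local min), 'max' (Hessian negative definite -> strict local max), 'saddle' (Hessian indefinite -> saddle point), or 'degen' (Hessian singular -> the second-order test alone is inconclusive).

Compute the Hessian H = grad^2 f:
  H = [[-1, 1], [1, 1]]
Verify stationarity: grad f(x*) = H x* + g = (0, 0).
Eigenvalues of H: -1.4142, 1.4142.
Eigenvalues have mixed signs, so H is indefinite -> x* is a saddle point.

saddle


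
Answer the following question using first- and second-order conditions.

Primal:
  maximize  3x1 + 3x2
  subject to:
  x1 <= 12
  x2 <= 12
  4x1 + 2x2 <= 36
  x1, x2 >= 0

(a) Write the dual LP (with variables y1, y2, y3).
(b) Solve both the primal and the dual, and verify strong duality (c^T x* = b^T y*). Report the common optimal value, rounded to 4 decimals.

The standard primal-dual pair for 'max c^T x s.t. A x <= b, x >= 0' is:
  Dual:  min b^T y  s.t.  A^T y >= c,  y >= 0.

So the dual LP is:
  minimize  12y1 + 12y2 + 36y3
  subject to:
    y1 + 4y3 >= 3
    y2 + 2y3 >= 3
    y1, y2, y3 >= 0

Solving the primal: x* = (3, 12).
  primal value c^T x* = 45.
Solving the dual: y* = (0, 1.5, 0.75).
  dual value b^T y* = 45.
Strong duality: c^T x* = b^T y*. Confirmed.

45


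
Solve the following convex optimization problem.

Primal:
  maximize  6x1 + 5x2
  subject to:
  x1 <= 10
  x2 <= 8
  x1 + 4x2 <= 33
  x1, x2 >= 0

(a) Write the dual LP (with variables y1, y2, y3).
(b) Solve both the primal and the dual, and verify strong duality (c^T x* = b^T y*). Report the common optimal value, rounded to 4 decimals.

The standard primal-dual pair for 'max c^T x s.t. A x <= b, x >= 0' is:
  Dual:  min b^T y  s.t.  A^T y >= c,  y >= 0.

So the dual LP is:
  minimize  10y1 + 8y2 + 33y3
  subject to:
    y1 + y3 >= 6
    y2 + 4y3 >= 5
    y1, y2, y3 >= 0

Solving the primal: x* = (10, 5.75).
  primal value c^T x* = 88.75.
Solving the dual: y* = (4.75, 0, 1.25).
  dual value b^T y* = 88.75.
Strong duality: c^T x* = b^T y*. Confirmed.

88.75


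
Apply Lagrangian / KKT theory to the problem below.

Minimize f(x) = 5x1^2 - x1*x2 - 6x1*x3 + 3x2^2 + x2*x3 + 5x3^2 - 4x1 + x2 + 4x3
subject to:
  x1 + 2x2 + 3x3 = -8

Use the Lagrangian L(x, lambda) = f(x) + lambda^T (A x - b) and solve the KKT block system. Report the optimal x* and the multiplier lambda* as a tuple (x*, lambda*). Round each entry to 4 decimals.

Form the Lagrangian:
  L(x, lambda) = (1/2) x^T Q x + c^T x + lambda^T (A x - b)
Stationarity (grad_x L = 0): Q x + c + A^T lambda = 0.
Primal feasibility: A x = b.

This gives the KKT block system:
  [ Q   A^T ] [ x     ]   [-c ]
  [ A    0  ] [ lambda ] = [ b ]

Solving the linear system:
  x*      = (-0.9883, -0.9453, -1.707)
  lambda* = (2.6953)
  f(x*)   = 8.8711

x* = (-0.9883, -0.9453, -1.707), lambda* = (2.6953)


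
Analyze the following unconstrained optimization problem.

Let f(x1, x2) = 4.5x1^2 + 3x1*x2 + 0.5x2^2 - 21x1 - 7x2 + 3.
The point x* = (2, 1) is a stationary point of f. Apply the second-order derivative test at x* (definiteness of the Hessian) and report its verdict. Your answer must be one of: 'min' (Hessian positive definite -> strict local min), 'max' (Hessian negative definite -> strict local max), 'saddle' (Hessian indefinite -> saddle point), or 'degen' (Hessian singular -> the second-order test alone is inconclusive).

Compute the Hessian H = grad^2 f:
  H = [[9, 3], [3, 1]]
Verify stationarity: grad f(x*) = H x* + g = (0, 0).
Eigenvalues of H: 0, 10.
H has a zero eigenvalue (singular; positive semidefinite but not definite), so H is neither positive definite, negative definite, nor indefinite. The second-order test alone is inconclusive -> degen.
(Indeed, f is constant along the null direction of H through x*, so x* is not a strict local extremum.)

degen


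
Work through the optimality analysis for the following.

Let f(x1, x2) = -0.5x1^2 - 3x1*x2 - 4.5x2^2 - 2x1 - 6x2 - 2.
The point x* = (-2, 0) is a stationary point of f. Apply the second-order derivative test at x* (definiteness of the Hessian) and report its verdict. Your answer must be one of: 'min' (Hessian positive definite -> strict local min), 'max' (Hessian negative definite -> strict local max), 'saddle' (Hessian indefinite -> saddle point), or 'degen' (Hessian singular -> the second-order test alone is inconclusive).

Compute the Hessian H = grad^2 f:
  H = [[-1, -3], [-3, -9]]
Verify stationarity: grad f(x*) = H x* + g = (0, 0).
Eigenvalues of H: -10, 0.
H has a zero eigenvalue (singular; negative semidefinite but not definite), so H is neither positive definite, negative definite, nor indefinite. The second-order test alone is inconclusive -> degen.
(Indeed, f is constant along the null direction of H through x*, so x* is not a strict local extremum.)

degen


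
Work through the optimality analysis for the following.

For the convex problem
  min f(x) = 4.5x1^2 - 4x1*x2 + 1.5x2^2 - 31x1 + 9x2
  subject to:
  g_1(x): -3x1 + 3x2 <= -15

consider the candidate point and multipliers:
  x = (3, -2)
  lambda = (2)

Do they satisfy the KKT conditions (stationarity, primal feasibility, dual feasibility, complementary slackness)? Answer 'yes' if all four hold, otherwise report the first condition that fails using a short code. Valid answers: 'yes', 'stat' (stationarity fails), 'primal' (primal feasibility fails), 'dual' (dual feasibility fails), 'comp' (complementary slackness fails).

Gradient of f: grad f(x) = Q x + c = (4, -9)
Constraint values g_i(x) = a_i^T x - b_i:
  g_1((3, -2)) = 0
Stationarity residual: grad f(x) + sum_i lambda_i a_i = (-2, -3)
  -> stationarity FAILS
Primal feasibility (all g_i <= 0): OK
Dual feasibility (all lambda_i >= 0): OK
Complementary slackness (lambda_i * g_i(x) = 0 for all i): OK

Verdict: the first failing condition is stationarity -> stat.

stat


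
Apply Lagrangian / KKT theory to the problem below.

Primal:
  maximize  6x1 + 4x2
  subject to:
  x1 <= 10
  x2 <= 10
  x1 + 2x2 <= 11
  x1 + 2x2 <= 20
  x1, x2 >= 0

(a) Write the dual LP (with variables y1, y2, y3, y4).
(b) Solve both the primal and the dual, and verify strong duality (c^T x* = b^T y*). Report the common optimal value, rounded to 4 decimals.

The standard primal-dual pair for 'max c^T x s.t. A x <= b, x >= 0' is:
  Dual:  min b^T y  s.t.  A^T y >= c,  y >= 0.

So the dual LP is:
  minimize  10y1 + 10y2 + 11y3 + 20y4
  subject to:
    y1 + y3 + y4 >= 6
    y2 + 2y3 + 2y4 >= 4
    y1, y2, y3, y4 >= 0

Solving the primal: x* = (10, 0.5).
  primal value c^T x* = 62.
Solving the dual: y* = (4, 0, 2, 0).
  dual value b^T y* = 62.
Strong duality: c^T x* = b^T y*. Confirmed.

62


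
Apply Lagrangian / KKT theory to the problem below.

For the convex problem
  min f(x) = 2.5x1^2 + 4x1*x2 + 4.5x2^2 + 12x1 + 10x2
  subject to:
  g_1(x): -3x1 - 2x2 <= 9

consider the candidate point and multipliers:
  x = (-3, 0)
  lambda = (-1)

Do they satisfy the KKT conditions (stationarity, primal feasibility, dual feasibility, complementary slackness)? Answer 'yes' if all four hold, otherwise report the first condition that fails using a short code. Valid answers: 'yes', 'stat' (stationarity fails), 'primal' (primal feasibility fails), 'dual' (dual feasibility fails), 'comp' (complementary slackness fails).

Gradient of f: grad f(x) = Q x + c = (-3, -2)
Constraint values g_i(x) = a_i^T x - b_i:
  g_1((-3, 0)) = 0
Stationarity residual: grad f(x) + sum_i lambda_i a_i = (0, 0)
  -> stationarity OK
Primal feasibility (all g_i <= 0): OK
Dual feasibility (all lambda_i >= 0): FAILS
Complementary slackness (lambda_i * g_i(x) = 0 for all i): OK

Verdict: the first failing condition is dual_feasibility -> dual.

dual


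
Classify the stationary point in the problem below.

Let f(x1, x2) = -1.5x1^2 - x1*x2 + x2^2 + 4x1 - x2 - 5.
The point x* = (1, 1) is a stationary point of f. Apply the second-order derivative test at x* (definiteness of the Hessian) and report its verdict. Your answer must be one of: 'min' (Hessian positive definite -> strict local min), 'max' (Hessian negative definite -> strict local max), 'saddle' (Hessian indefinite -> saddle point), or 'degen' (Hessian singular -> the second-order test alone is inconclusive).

Compute the Hessian H = grad^2 f:
  H = [[-3, -1], [-1, 2]]
Verify stationarity: grad f(x*) = H x* + g = (0, 0).
Eigenvalues of H: -3.1926, 2.1926.
Eigenvalues have mixed signs, so H is indefinite -> x* is a saddle point.

saddle
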